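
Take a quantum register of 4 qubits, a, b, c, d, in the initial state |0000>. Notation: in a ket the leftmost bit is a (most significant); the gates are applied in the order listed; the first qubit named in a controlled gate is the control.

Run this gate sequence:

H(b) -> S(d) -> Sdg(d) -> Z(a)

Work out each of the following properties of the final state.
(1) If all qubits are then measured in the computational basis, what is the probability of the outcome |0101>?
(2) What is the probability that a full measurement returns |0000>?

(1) A full measurement returns |0101> with probability 0.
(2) Outcome |0000> occurs with probability 1/2.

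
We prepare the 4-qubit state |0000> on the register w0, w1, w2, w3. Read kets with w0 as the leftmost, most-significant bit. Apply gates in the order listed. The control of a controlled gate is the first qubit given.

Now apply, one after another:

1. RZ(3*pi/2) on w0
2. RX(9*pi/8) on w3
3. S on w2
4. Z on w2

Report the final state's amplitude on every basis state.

After the circuit, the state carries amplitude exp(I*pi/4)*sin(pi/16) on |0000>, exp(3*I*pi/4)*cos(pi/16) on |0001>, and 0 on every other basis state.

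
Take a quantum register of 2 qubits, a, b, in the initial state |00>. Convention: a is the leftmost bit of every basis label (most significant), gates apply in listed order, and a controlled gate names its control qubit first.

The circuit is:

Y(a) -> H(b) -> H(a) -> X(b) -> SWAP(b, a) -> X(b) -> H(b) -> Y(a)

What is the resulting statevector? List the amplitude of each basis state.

The resulting statevector has amplitude 0 on |00>, -sqrt(2)/2 on |01>, 0 on |10>, sqrt(2)/2 on |11>.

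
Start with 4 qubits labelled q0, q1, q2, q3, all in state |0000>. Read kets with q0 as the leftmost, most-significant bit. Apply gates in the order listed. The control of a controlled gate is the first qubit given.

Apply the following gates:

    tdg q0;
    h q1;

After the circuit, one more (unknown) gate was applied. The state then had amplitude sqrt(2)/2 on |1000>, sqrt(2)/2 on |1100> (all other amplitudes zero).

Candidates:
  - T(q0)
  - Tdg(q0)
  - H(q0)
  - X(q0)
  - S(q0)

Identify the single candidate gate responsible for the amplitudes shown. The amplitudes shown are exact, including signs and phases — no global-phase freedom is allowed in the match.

The unique candidate consistent with the amplitudes is X(q0).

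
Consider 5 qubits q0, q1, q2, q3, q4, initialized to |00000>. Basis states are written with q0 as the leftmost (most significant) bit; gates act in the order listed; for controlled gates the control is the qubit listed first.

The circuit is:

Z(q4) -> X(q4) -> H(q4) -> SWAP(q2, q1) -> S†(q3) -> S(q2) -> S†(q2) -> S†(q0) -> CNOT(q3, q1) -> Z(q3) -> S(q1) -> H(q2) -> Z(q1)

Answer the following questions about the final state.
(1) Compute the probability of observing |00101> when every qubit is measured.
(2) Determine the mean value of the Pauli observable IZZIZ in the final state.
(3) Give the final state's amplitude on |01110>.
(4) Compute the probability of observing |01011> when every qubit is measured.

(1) A full measurement returns |00101> with probability 1/4. Key observation: gates 6-7 undo each other exactly, leaving only the rest of the circuit to track.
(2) The observable IZZIZ averages to 0.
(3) The amplitude on |01110> is 0.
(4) The probability of measuring |01011> is 0.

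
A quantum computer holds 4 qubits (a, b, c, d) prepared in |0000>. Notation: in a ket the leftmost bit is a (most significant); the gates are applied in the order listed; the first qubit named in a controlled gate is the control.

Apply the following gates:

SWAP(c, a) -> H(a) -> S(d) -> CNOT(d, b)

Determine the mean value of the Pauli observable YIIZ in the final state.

The observable YIIZ averages to 0.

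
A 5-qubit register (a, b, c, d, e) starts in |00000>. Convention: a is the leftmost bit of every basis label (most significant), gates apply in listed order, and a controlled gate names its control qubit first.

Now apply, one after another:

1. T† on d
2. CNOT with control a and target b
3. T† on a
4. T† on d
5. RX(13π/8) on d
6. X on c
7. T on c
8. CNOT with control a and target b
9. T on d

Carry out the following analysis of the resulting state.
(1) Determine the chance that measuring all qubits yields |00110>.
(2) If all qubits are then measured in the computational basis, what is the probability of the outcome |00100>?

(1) Outcome |00110> occurs with probability sin(3*pi/16)**2.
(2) The probability of measuring |00100> is cos(3*pi/16)**2.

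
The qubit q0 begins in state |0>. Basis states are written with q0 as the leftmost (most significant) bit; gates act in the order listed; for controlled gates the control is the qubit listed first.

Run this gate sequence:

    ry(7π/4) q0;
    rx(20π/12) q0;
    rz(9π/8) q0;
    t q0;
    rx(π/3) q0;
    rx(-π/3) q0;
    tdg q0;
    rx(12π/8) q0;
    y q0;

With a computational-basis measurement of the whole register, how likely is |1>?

Outcome |1> occurs with probability -sqrt(4 - 2*sqrt(2))/8 + sqrt(6*sqrt(2) + 12)/16 + 1/2. Key observation: steps 4-7 multiply out to the identity, so the circuit reduces to the remaining gates.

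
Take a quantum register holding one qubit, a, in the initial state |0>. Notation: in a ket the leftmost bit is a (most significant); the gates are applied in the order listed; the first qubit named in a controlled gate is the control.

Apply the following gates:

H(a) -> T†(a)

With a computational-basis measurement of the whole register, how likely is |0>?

A full measurement returns |0> with probability 1/2.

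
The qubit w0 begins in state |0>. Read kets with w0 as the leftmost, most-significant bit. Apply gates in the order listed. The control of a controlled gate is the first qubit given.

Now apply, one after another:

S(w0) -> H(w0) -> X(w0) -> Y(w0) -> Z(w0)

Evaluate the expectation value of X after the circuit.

In the final state, X has expectation 1.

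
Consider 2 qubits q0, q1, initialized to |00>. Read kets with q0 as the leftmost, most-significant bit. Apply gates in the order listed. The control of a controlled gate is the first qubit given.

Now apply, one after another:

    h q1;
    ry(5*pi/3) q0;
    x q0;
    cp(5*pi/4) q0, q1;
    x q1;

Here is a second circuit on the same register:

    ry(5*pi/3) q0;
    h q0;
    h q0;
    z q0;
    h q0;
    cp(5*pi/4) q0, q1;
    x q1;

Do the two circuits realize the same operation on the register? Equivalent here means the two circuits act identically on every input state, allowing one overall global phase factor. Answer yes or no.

No, they are not equivalent — no single phase factor reconciles the two unitaries.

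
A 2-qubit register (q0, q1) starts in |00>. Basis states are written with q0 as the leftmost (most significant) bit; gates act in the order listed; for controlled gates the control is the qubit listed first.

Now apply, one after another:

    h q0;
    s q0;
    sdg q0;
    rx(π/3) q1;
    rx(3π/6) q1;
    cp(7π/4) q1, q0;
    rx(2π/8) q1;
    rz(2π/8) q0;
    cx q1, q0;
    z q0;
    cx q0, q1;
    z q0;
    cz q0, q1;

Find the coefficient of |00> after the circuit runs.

The final state's coefficient on |00> equals (-sqrt(3*sqrt(2) + 6)/8 + sqrt(2 - sqrt(2))/8 + sqrt(6 - 3*sqrt(2))/8 + sqrt(sqrt(2) + 2)/8)*exp(7*I*pi/8). Key observation: the block from step 2 through step 3 cancels to the identity and can be dropped.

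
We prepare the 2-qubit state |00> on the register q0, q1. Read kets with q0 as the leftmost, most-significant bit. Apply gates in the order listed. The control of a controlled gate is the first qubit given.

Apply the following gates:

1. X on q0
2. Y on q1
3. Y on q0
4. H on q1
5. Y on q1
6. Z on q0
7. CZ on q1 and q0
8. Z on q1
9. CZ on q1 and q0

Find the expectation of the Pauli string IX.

The observable IX averages to -1.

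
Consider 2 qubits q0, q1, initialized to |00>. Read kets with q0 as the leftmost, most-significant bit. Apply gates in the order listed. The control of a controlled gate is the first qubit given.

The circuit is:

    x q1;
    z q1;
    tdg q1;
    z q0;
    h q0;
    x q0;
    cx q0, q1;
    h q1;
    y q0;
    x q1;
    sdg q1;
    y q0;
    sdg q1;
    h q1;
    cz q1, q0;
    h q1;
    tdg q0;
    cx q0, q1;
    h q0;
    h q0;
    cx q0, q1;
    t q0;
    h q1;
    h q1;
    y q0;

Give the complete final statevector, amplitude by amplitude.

After the circuit, the state carries amplitude -exp(I*pi/4)/2 on |00>, exp(I*pi/4)/2 on |01>, exp(I*pi/4)/2 on |10>, exp(I*pi/4)/2 on |11>.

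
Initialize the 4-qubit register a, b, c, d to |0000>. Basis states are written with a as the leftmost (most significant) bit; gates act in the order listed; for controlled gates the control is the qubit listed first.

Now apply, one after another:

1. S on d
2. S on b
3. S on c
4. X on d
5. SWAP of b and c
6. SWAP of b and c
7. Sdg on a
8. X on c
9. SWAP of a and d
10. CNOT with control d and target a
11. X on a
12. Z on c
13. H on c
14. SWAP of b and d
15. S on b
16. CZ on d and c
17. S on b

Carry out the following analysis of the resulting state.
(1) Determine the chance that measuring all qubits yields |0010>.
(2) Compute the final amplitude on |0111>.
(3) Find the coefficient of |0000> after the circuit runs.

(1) The probability of measuring |0010> is 1/2.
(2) The final state's coefficient on |0111> equals 0.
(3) The amplitude on |0000> is -sqrt(2)/2.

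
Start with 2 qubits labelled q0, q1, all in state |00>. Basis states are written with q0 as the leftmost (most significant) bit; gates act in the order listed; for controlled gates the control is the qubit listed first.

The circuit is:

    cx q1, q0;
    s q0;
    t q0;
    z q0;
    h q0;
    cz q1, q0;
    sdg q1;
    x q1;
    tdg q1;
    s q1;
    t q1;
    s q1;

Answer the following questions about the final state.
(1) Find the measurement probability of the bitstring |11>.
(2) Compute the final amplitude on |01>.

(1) A full measurement returns |11> with probability 1/2.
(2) |01> carries amplitude -sqrt(2)/2 in the final state.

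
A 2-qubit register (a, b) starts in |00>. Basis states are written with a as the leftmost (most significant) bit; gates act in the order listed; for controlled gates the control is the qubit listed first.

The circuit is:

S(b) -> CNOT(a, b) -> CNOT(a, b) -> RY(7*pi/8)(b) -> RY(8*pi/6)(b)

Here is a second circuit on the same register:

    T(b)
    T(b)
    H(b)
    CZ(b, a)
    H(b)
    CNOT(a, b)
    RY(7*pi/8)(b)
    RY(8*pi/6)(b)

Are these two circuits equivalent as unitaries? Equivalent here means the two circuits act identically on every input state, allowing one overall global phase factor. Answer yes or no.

Yes, they are equivalent — the unitaries differ by at most a global phase.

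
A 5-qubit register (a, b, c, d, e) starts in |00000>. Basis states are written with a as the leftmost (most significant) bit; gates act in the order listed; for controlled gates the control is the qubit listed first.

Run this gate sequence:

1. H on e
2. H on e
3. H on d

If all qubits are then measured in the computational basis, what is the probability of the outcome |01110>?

The probability of measuring |01110> is 0.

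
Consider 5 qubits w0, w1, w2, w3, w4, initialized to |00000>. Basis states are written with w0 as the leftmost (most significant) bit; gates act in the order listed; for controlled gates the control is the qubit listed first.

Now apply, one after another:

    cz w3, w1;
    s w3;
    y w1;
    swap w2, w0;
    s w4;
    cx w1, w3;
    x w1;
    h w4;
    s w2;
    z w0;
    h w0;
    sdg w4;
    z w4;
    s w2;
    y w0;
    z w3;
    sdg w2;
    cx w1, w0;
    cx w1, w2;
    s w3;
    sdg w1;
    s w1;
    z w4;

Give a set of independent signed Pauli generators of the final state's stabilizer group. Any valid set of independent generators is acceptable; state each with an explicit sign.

The final state is stabilized by the group generated by -XIIII, -IIIIY, +IZIII, +IIZII, -IIIZI; other independent generating sets are equally valid.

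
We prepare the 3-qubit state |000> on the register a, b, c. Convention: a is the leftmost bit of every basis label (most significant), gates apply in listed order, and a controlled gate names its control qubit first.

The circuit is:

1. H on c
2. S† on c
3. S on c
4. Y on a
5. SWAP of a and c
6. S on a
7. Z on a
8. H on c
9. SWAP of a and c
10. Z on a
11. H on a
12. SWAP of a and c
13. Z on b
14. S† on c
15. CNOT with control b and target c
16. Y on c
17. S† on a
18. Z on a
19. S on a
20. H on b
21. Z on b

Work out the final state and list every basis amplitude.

After the circuit, the state carries amplitude 0 on |000>, -1/2 on |001>, 0 on |010>, 1/2 on |011>, 0 on |100>, -I/2 on |101>, 0 on |110>, I/2 on |111>.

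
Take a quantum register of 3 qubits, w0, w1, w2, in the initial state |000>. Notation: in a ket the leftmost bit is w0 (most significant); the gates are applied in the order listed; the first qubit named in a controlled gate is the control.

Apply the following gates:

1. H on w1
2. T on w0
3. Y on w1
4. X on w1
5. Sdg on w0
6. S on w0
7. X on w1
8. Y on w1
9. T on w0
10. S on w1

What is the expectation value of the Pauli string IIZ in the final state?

The expectation value of IIZ is 1. Key observation: steps 3-8 multiply out to the identity, so the circuit reduces to the remaining gates.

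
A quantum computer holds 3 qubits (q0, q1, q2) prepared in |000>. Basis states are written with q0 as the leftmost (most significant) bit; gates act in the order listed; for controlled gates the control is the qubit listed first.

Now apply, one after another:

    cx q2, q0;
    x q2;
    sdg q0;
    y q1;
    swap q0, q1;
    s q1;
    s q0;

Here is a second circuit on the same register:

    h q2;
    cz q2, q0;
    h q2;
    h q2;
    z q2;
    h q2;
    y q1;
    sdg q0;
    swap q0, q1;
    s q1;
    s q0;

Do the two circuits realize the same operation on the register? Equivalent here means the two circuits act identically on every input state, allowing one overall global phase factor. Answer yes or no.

No: there is an input state on which the two circuits produce genuinely different outputs (not merely differing by a phase).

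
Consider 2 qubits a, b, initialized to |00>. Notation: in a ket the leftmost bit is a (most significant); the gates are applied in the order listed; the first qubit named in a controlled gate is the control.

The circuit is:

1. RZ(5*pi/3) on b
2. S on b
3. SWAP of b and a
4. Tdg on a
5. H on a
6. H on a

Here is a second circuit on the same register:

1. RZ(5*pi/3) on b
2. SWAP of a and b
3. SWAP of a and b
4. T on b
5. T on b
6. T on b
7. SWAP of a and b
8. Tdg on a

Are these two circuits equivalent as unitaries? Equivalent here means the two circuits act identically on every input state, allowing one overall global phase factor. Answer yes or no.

No — the two circuits implement different unitaries, even allowing a global phase.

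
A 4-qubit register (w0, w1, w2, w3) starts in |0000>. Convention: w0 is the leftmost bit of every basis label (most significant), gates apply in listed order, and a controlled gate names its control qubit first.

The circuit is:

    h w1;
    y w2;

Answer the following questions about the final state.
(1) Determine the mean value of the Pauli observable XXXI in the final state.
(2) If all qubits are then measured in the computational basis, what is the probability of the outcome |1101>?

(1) The observable XXXI averages to 0.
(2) A full measurement returns |1101> with probability 0.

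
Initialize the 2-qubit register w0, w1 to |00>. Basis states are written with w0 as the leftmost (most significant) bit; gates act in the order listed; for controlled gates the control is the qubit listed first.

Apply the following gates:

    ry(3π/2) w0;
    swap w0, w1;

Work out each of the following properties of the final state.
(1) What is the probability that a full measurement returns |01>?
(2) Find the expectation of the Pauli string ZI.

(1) A full measurement returns |01> with probability 1/2.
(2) In the final state, ZI has expectation 1.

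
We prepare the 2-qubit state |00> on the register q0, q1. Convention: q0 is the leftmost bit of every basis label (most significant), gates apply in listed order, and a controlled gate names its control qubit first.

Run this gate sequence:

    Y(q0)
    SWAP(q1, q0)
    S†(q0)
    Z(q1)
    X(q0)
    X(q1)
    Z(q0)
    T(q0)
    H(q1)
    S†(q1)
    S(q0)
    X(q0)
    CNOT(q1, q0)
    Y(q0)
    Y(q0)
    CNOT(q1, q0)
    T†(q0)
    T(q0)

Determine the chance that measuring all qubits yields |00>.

A full measurement returns |00> with probability 1/2. Key observation: gates 13-16 undo each other exactly, leaving only the rest of the circuit to track.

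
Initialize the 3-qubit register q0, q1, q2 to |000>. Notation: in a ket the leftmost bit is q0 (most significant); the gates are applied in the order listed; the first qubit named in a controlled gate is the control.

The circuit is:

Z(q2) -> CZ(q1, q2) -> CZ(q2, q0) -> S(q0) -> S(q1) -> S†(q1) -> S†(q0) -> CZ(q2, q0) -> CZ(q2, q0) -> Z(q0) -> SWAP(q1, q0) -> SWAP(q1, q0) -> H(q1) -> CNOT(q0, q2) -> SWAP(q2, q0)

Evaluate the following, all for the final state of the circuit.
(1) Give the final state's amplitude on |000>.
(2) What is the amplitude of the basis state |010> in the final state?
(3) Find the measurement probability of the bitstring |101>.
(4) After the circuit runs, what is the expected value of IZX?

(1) |000> carries amplitude sqrt(2)/2 in the final state. Key observation: the block from step 3 through step 8 cancels to the identity and can be dropped.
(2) |010> carries amplitude sqrt(2)/2 in the final state.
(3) Outcome |101> occurs with probability 0.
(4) In the final state, IZX has expectation 0.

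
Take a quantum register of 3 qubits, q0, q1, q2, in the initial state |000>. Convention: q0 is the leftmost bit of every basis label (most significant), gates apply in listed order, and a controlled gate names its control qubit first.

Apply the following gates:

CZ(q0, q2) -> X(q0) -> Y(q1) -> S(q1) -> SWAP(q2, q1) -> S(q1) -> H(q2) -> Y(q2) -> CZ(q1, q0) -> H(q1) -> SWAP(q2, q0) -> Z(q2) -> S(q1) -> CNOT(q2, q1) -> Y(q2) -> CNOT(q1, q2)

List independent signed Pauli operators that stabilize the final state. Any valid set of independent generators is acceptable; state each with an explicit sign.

One valid set of independent stabilizer generators is +XII, -IXY, +IZZ (any independent generating set of the same group is equally correct).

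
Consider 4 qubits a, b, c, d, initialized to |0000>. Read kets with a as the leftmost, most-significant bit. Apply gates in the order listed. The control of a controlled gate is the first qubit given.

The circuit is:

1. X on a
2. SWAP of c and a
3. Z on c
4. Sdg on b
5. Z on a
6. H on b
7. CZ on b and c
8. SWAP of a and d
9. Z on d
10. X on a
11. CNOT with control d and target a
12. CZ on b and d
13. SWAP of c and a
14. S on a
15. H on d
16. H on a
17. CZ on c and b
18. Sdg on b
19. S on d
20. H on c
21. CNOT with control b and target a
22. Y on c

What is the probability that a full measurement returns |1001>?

The probability of measuring |1001> is 1/16.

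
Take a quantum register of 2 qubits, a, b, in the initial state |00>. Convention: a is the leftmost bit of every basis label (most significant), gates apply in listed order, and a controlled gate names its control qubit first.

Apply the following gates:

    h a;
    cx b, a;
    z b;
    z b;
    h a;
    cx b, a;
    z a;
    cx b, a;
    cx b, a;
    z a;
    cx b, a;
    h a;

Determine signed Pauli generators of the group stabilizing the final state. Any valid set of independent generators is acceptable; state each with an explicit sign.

One valid set of independent stabilizer generators is +XI, +IZ (any independent generating set of the same group is equally correct). Key observation: steps 5-12 multiply out to the identity, so the circuit reduces to the remaining gates.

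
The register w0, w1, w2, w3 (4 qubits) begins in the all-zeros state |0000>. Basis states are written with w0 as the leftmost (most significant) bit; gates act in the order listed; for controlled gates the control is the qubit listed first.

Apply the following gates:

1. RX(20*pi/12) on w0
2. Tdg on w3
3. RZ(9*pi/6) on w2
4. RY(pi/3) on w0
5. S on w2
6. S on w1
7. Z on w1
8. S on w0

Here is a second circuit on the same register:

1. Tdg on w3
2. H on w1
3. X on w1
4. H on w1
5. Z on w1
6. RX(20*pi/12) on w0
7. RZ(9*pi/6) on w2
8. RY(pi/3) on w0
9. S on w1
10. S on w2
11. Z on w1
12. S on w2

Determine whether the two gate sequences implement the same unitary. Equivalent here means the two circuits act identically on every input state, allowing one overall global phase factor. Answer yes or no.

No — the two circuits implement different unitaries, even allowing a global phase.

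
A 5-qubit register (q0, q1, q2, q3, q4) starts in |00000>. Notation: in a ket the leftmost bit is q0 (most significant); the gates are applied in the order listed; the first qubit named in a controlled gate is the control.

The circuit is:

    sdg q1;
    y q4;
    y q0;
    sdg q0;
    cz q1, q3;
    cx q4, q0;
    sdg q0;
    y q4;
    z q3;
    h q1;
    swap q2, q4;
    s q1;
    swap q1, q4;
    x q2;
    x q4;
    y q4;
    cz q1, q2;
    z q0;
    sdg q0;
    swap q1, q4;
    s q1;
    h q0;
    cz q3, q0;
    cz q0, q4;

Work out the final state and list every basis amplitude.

The final amplitudes are -I/2 on |00100>, -I/2 on |01100>, -I/2 on |10100>, -I/2 on |11100>, and 0 on every other basis state.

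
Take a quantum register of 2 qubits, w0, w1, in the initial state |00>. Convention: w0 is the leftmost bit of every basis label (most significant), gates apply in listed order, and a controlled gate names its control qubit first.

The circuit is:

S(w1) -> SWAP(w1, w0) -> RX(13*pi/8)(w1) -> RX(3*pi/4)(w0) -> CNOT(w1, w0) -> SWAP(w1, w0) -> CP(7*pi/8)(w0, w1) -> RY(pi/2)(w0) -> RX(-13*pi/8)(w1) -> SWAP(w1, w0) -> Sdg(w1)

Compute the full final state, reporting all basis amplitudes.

The resulting statevector has amplitude -sqrt(2)*sqrt(sqrt(2)/4 + 1/2)*sin(3*pi/16)*cos(3*pi/16) + sqrt(2)*sqrt(1/2 - sqrt(2)/4)*cos(3*pi/16)**2/2 - sqrt(2)*sqrt(1/2 - sqrt(2)/4)*exp(7*I*pi/8)*sin(3*pi/16)**2/2 on |00>, -sqrt(2)*I*sqrt(1/2 - sqrt(2)/4)*cos(3*pi/16)**2/2 - sqrt(2)*I*sqrt(1/2 - sqrt(2)/4)*exp(7*I*pi/8)*sin(3*pi/16)**2/2 on |01>, -sqrt(2)*I*sqrt(sqrt(2)/4 + 1/2)*cos(3*pi/16)**2/2 - sqrt(2)*I*sqrt(1/2 - sqrt(2)/4)*sin(3*pi/16)*cos(3*pi/16)/2 - sqrt(2)*I*sqrt(1/2 - sqrt(2)/4)*exp(7*I*pi/8)*sin(3*pi/16)*cos(3*pi/16)/2 + sqrt(2)*I*sqrt(sqrt(2)/4 + 1/2)*sin(3*pi/16)**2/2 on |10>, -sqrt(2)*sqrt(sqrt(2)/4 + 1/2)*cos(3*pi/16)**2/2 - sqrt(2)*sqrt(sqrt(2)/4 + 1/2)*sin(3*pi/16)**2/2 - sqrt(2)*sqrt(1/2 - sqrt(2)/4)*sin(3*pi/16)*cos(3*pi/16)/2 + sqrt(2)*sqrt(1/2 - sqrt(2)/4)*exp(7*I*pi/8)*sin(3*pi/16)*cos(3*pi/16)/2 on |11>.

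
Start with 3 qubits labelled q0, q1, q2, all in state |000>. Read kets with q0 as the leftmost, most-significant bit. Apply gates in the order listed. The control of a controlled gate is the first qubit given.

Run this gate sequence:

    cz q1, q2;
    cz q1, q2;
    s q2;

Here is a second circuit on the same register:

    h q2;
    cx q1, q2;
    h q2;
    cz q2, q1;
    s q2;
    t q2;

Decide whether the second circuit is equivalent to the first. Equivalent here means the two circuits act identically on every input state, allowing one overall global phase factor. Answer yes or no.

No: there is an input state on which the two circuits produce genuinely different outputs (not merely differing by a phase).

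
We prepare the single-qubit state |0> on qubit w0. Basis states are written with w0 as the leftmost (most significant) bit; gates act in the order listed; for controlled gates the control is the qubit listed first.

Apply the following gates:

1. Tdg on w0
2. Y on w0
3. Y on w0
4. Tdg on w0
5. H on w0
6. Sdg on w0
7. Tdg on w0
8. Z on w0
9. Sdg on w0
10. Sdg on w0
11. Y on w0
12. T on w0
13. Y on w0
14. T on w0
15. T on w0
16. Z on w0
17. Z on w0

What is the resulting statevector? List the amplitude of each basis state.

After the circuit, the state carries amplitude sqrt(2)*exp(I*pi/4)/2 on |0>, -sqrt(2)*exp(3*I*pi/4)/2 on |1>.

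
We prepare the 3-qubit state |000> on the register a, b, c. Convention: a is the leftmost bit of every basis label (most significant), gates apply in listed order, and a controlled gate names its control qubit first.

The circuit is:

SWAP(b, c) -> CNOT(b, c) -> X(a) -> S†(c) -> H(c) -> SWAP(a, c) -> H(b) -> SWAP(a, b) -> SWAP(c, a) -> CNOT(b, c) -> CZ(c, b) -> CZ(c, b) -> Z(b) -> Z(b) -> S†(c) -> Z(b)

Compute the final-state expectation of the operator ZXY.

The expectation value of ZXY is -1. Key observation: gates 11-12 undo each other exactly, leaving only the rest of the circuit to track.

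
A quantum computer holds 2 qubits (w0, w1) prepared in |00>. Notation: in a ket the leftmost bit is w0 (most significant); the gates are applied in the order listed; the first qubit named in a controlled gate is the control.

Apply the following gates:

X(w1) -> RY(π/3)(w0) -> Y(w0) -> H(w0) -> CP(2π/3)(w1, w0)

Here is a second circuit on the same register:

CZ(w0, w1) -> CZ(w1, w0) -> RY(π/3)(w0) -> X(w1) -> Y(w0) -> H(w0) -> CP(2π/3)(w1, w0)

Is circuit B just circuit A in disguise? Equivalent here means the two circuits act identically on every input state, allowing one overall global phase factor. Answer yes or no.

Yes: on every input state the two circuits agree up to one overall phase factor.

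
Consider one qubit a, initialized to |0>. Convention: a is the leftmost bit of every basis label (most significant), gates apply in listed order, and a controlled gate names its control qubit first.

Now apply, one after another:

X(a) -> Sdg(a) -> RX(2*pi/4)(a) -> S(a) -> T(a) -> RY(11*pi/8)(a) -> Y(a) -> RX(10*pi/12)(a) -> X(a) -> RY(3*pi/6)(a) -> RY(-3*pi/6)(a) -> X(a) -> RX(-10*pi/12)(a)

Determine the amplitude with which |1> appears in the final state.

|1> carries amplitude sqrt(2)*(-exp(3*I*pi/4)*sin(5*pi/16) + I*cos(5*pi/16))/2 in the final state. Key observation: steps 8-13 multiply out to the identity, so the circuit reduces to the remaining gates.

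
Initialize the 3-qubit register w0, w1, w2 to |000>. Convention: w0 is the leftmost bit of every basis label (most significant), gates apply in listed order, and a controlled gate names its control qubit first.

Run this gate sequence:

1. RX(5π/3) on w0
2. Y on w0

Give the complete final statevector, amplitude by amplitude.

The resulting statevector has amplitude -1/2 on |000>, -sqrt(3)*I/2 on |100>, and 0 on every other basis state.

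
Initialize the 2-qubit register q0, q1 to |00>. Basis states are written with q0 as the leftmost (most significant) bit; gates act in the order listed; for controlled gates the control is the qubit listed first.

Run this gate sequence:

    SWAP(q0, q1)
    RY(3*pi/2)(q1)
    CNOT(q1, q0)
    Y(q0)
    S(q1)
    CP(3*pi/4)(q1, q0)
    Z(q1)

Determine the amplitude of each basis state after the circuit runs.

The final amplitudes are 0 on |00>, -sqrt(2)/2 on |01>, -sqrt(2)*I/2 on |10>, 0 on |11>.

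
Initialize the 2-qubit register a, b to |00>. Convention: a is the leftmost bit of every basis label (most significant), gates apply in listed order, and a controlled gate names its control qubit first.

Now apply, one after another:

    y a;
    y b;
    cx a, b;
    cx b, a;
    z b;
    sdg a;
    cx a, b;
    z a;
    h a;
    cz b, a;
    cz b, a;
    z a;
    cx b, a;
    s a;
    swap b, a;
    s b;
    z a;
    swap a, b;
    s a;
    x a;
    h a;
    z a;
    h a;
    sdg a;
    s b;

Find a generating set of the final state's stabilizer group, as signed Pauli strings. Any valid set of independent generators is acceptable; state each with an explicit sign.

One valid set of independent stabilizer generators is -XI, -IZ (any independent generating set of the same group is equally correct).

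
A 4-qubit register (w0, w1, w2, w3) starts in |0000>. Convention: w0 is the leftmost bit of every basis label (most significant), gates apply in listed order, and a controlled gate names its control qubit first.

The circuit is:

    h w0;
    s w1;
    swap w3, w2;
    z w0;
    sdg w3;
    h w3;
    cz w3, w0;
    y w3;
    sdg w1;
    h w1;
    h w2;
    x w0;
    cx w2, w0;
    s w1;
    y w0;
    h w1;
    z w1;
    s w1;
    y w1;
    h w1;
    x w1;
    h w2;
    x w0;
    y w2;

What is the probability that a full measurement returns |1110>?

A full measurement returns |1110> with probability 1/4.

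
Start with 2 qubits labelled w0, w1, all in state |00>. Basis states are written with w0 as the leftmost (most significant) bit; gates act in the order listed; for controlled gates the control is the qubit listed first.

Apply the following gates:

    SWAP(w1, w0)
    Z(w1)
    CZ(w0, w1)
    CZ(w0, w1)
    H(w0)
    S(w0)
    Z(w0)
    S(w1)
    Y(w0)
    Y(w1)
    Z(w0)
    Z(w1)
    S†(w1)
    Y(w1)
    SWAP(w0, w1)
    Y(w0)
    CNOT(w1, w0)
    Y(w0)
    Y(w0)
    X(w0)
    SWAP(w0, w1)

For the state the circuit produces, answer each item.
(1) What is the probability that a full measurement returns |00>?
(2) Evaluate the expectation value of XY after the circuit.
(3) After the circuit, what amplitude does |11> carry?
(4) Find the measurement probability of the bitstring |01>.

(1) The probability of measuring |00> is 1/2.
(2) In the final state, XY has expectation 1.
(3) The amplitude on |11> is sqrt(2)*I/2.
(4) The probability of measuring |01> is 0.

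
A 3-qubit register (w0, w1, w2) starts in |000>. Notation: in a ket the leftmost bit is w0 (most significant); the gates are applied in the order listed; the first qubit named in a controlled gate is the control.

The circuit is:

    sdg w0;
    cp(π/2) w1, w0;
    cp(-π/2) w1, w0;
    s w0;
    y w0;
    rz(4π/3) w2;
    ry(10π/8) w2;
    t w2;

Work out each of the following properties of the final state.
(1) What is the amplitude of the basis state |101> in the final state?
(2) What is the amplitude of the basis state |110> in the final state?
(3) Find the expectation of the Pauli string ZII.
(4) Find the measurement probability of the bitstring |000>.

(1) The amplitude on |101> is sqrt(sqrt(2) + 2)*exp(I*pi/12)/2. Key observation: steps 1-4 multiply out to the identity, so the circuit reduces to the remaining gates.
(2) |110> carries amplitude 0 in the final state.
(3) The expectation value of ZII is -1.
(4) The probability of measuring |000> is 0.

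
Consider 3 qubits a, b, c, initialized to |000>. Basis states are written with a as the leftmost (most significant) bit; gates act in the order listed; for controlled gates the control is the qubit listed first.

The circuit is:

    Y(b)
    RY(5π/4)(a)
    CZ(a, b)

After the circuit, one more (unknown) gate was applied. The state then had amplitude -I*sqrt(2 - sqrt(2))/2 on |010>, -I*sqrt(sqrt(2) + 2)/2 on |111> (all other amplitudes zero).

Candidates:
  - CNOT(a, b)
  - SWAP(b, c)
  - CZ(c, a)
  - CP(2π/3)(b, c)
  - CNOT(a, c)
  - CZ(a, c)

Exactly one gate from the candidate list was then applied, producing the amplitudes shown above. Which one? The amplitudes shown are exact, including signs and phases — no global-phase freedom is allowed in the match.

The unique candidate consistent with the amplitudes is CNOT(a, c).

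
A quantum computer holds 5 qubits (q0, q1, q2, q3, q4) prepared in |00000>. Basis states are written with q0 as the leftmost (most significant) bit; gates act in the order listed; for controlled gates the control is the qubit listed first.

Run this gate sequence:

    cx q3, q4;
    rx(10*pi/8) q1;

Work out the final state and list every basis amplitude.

After the circuit, the state carries amplitude -sqrt(2 - sqrt(2))/2 on |00000>, -I*sqrt(sqrt(2) + 2)/2 on |01000>, and 0 on every other basis state.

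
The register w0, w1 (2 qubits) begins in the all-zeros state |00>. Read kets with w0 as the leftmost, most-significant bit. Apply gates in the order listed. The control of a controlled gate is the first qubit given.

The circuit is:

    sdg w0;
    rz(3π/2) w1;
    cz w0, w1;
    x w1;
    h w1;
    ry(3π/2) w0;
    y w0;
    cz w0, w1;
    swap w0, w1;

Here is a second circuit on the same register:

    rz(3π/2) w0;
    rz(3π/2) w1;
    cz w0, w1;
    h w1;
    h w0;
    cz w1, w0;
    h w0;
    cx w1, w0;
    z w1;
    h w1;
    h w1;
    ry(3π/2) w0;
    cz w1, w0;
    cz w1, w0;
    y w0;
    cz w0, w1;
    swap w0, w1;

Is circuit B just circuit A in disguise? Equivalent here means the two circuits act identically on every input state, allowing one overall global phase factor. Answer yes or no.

Yes, they are equivalent — the unitaries differ by at most a global phase.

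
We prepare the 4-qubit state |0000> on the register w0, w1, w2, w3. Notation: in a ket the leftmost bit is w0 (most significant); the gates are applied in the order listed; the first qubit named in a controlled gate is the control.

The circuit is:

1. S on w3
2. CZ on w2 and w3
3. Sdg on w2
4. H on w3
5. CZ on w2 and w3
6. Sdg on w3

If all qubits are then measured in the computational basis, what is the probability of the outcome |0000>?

Outcome |0000> occurs with probability 1/2.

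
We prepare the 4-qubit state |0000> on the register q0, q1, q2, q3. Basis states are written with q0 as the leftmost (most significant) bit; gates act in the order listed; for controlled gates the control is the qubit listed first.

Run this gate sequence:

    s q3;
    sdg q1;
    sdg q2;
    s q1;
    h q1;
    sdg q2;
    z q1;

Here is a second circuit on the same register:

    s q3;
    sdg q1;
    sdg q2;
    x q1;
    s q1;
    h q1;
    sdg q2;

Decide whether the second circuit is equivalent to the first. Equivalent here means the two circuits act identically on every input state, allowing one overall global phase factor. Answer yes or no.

No, they are not equivalent — no single phase factor reconciles the two unitaries.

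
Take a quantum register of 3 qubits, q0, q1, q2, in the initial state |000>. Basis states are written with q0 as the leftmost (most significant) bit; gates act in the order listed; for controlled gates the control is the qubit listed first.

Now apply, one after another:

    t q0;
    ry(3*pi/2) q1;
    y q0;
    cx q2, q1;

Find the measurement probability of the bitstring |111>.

Outcome |111> occurs with probability 0.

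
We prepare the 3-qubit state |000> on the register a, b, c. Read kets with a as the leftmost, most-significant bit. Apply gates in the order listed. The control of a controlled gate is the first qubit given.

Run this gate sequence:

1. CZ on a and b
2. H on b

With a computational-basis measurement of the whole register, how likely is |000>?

Outcome |000> occurs with probability 1/2.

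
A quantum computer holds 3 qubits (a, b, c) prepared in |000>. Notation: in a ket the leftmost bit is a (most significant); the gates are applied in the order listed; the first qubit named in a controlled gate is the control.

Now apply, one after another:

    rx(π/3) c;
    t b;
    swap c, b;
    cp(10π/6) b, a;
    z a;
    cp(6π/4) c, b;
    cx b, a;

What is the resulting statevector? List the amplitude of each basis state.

The resulting statevector has amplitude sqrt(3)/2 on |000>, -I/2 on |110>, and 0 on every other basis state.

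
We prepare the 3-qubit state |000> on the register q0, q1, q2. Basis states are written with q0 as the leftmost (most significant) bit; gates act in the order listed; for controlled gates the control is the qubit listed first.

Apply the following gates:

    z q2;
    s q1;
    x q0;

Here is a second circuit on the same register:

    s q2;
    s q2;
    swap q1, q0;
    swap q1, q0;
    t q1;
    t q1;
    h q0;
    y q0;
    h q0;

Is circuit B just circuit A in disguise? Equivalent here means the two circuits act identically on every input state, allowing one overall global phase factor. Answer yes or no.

No — the two circuits implement different unitaries, even allowing a global phase.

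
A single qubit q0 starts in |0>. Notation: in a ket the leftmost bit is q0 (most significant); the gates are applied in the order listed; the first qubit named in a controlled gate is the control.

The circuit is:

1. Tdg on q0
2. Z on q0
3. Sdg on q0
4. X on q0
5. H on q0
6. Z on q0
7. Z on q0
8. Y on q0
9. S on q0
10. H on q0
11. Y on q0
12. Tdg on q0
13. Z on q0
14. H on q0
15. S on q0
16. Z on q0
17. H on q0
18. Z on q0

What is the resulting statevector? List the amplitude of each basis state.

After the circuit, the state carries amplitude -I/2 + exp(I*pi/4)/2 on |0>, -1/2 + exp(3*I*pi/4)/2 on |1>.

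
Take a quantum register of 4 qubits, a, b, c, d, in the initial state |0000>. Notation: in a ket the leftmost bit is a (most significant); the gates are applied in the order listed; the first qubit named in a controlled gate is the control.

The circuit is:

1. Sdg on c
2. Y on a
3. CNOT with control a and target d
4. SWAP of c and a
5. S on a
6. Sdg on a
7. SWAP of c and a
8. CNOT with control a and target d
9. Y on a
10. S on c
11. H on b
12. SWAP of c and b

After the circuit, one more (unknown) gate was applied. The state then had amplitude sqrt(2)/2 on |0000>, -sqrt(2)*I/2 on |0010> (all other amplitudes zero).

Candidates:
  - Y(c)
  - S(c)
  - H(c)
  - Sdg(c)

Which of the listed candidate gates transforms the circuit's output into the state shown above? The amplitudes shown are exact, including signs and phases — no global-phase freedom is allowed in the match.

It was Sdg(c) that produced the state shown. Key observation: the block from step 2 through step 9 cancels to the identity and can be dropped.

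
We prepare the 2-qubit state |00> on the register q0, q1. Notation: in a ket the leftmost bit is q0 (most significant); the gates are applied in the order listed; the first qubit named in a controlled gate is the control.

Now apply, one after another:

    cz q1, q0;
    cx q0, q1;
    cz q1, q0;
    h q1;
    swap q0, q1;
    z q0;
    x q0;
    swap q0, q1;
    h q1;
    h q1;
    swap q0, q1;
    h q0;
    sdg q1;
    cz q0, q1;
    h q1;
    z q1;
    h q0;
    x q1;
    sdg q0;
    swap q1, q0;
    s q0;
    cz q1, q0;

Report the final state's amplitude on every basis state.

The final amplitudes are 1/2 on |00>, I/2 on |01>, -I/2 on |10>, -1/2 on |11>. Key observation: gates 8-11 undo each other exactly, leaving only the rest of the circuit to track.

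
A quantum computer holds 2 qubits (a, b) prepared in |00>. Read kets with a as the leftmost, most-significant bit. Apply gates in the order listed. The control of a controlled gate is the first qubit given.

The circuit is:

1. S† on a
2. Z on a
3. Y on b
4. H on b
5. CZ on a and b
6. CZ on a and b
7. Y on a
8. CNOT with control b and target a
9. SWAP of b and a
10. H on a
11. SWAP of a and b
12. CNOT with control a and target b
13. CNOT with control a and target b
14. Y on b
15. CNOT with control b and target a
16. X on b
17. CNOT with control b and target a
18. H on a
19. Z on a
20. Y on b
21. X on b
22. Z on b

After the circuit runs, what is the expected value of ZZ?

The observable ZZ averages to -1.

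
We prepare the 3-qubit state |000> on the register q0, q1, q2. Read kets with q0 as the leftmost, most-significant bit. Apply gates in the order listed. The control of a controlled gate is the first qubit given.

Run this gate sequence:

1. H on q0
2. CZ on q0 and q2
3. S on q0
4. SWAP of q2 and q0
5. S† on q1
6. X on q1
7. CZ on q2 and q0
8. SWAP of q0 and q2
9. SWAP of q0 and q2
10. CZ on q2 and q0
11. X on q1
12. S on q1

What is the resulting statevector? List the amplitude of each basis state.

The final amplitudes are sqrt(2)/2 on |000>, sqrt(2)*I/2 on |001>, and 0 on every other basis state. Key observation: the block from step 5 through step 12 cancels to the identity and can be dropped.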